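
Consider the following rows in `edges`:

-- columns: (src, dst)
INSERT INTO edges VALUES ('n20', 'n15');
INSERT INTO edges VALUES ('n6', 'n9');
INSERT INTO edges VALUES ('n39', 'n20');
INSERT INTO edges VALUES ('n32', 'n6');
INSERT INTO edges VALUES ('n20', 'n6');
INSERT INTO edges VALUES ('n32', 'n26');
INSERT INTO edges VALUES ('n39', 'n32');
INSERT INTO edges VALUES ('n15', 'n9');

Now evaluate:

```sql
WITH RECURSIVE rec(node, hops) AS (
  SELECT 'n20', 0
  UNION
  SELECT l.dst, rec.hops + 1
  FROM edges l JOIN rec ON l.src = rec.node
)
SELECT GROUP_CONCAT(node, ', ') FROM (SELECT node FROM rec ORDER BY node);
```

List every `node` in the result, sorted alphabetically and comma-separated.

n15, n20, n6, n9

Base: (n20, hops=0).
Iteration 1: edges from {n20} -> (n15, hops=1), (n6, hops=1).
Iteration 2: edges from {n15,n6} -> (n9, hops=2). [UNION drops 1 duplicate row(s)]
Iteration 3: no outgoing edges from {n9}; recursion stops.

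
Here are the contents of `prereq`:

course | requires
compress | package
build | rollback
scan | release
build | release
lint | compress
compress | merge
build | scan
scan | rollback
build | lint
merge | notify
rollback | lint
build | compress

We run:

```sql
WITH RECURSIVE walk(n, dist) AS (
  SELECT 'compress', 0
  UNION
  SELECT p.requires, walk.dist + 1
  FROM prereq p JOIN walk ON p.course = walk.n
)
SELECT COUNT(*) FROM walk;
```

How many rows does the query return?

4

Base: (compress, dist=0).
Iteration 1: edges from {compress} -> (merge, dist=1), (package, dist=1).
Iteration 2: edges from {merge,package} -> (notify, dist=2).
Iteration 3: no outgoing edges from {notify}; recursion stops.
Total rows emitted: 4.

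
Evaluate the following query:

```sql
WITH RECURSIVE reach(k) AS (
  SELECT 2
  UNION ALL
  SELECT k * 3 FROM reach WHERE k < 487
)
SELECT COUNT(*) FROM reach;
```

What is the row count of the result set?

Base: k=2.
Iteration 1: 2 < 487 holds -> k = 2 * 3 = 6.
Iteration 2: 6 < 487 holds -> k = 6 * 3 = 18.
Iteration 3: 18 < 487 holds -> k = 18 * 3 = 54.
Iteration 4: 54 < 487 holds -> k = 54 * 3 = 162.
Iteration 5: 162 < 487 holds -> k = 162 * 3 = 486.
Iteration 6: 486 < 487 holds -> k = 486 * 3 = 1458.
Iteration 7: 1458 < 487 fails; recursion stops.
Total rows emitted: 7.

7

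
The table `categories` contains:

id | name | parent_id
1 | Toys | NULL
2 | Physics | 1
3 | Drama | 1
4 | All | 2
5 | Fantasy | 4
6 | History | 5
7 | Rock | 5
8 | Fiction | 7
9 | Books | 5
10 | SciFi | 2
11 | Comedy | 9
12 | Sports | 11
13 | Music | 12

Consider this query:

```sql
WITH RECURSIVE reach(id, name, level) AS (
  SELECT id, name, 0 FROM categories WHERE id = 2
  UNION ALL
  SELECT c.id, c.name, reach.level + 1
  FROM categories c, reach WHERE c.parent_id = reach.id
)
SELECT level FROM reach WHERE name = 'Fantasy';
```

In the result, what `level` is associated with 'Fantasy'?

2

Base: id=2 (Physics) at level 0.
Iteration 1: rows with parent_id in {2} -> All (id 4, level 1), SciFi (id 10, level 1).
Iteration 2: rows with parent_id in {4,10} -> Fantasy (id 5, level 2).
Iteration 3: rows with parent_id in {5} -> History (id 6, level 3), Rock (id 7, level 3), Books (id 9, level 3).
Iteration 4: rows with parent_id in {6,7,9} -> Fiction (id 8, level 4), Comedy (id 11, level 4).
Iteration 5: rows with parent_id in {8,11} -> Sports (id 12, level 5).
Iteration 6: rows with parent_id in {12} -> Music (id 13, level 6).
Iteration 7: no rows with parent_id in {13}; recursion stops.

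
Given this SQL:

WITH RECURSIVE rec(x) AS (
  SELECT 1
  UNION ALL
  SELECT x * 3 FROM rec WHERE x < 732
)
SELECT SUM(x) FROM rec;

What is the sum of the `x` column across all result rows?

3280

Base: x=1.
Iteration 1: 1 < 732 holds -> x = 1 * 3 = 3.
Iteration 2: 3 < 732 holds -> x = 3 * 3 = 9.
Iteration 3: 9 < 732 holds -> x = 9 * 3 = 27.
Iteration 4: 27 < 732 holds -> x = 27 * 3 = 81.
Iteration 5: 81 < 732 holds -> x = 81 * 3 = 243.
Iteration 6: 243 < 732 holds -> x = 243 * 3 = 729.
Iteration 7: 729 < 732 holds -> x = 729 * 3 = 2187.
Iteration 8: 2187 < 732 fails; recursion stops.
SUM(x) = 1 + 3 + 9 + 27 + 81 + 243 + 729 + 2187 = 3280.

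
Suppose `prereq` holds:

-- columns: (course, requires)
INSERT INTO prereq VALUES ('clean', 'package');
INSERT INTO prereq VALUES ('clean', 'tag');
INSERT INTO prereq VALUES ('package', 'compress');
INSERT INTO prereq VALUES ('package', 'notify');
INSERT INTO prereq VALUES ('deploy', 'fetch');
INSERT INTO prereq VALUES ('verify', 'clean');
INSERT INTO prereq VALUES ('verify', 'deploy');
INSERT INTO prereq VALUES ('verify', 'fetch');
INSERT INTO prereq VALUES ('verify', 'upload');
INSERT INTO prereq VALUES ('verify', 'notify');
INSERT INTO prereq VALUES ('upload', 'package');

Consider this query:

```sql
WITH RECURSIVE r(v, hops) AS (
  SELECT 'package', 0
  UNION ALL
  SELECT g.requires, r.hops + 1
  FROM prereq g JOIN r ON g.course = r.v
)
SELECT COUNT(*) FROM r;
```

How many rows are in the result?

Base: (package, hops=0).
Iteration 1: edges from {package} -> (compress, hops=1), (notify, hops=1).
Iteration 2: no outgoing edges from {compress,notify}; recursion stops.
Total rows emitted: 3.

3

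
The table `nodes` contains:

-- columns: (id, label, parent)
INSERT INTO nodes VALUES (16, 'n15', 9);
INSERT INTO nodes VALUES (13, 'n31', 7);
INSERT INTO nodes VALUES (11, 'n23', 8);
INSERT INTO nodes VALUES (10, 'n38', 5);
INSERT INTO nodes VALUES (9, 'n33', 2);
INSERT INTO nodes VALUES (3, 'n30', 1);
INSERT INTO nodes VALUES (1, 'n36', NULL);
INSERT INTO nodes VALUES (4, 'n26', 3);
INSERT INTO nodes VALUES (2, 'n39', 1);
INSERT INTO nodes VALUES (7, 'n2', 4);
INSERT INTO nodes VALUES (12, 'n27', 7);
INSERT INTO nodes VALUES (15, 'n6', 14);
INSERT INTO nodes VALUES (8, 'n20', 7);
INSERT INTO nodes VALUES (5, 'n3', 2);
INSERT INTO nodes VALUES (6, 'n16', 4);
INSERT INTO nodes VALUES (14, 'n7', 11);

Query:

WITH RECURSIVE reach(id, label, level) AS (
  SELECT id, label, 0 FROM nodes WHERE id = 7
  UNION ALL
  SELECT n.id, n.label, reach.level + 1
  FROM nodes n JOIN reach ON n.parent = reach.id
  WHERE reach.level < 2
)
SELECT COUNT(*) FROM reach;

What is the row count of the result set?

Base: id=7 (n2) at level 0.
Iteration 1: rows with parent in {7} -> n20 (id 8, level 1), n27 (id 12, level 1), n31 (id 13, level 1).
Iteration 2: rows with parent in {8,12,13} -> n23 (id 11, level 2).
Iteration 3: level < 2 fails for all current rows; recursion stops.
Total rows emitted: 5.

5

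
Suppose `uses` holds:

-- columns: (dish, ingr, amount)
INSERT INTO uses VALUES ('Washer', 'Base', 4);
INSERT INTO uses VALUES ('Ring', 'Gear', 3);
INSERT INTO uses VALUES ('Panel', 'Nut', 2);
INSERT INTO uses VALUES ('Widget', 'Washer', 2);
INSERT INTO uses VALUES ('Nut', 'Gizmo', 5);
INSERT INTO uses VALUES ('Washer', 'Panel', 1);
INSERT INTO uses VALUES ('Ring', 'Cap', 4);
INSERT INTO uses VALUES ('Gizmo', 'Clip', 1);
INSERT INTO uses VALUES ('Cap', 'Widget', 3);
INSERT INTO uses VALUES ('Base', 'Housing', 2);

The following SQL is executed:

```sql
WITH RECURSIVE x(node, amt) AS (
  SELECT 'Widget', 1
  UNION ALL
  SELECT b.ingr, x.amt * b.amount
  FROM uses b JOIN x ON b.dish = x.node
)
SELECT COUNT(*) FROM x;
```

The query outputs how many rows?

8

Base: (Widget, amt=1).
Iteration 1: components of {Widget} -> Washer = 1*2 = 2.
Iteration 2: components of {Washer} -> Base = 2*4 = 8, Panel = 2*1 = 2.
Iteration 3: components of {Base,Panel} -> Housing = 8*2 = 16, Nut = 2*2 = 4.
Iteration 4: components of {Housing,Nut} -> Gizmo = 4*5 = 20.
Iteration 5: components of {Gizmo} -> Clip = 20*1 = 20.
Iteration 6: no further components; recursion stops.
Total rows emitted: 8.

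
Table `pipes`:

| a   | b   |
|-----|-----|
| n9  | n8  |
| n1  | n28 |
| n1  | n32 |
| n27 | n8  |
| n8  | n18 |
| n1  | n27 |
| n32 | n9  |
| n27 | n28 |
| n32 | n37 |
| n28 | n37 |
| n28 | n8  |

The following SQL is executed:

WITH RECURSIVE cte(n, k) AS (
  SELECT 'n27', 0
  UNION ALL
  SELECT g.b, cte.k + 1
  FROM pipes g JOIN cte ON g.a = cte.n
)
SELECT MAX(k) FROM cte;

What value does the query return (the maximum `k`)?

3

Base: (n27, k=0).
Iteration 1: edges from {n27} -> (n28, k=1), (n8, k=1).
Iteration 2: edges from {n28,n8} -> (n18, k=2), (n37, k=2), (n8, k=2).
Iteration 3: edges from {n18,n37,n8} -> (n18, k=3).
Iteration 4: no outgoing edges from {n18}; recursion stops.
k values: 0, 1, 1, 2, 2, 2, 3; the maximum is 3.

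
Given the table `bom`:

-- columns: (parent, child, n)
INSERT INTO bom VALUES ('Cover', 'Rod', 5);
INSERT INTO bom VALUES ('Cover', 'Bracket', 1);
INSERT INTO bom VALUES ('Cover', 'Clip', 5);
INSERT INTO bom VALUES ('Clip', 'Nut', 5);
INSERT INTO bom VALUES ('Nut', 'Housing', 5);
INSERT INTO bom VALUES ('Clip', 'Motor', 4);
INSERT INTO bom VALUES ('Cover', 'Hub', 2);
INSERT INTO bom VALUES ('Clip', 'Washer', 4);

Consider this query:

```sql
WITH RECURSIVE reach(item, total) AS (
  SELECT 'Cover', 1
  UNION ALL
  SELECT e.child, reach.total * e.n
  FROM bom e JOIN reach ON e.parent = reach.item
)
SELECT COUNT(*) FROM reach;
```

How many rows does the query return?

9

Base: (Cover, total=1).
Iteration 1: components of {Cover} -> Bracket = 1*1 = 1, Clip = 1*5 = 5, Hub = 1*2 = 2, Rod = 1*5 = 5.
Iteration 2: components of {Bracket,Clip,Hub,Rod} -> Motor = 5*4 = 20, Nut = 5*5 = 25, Washer = 5*4 = 20.
Iteration 3: components of {Motor,Nut,Washer} -> Housing = 25*5 = 125.
Iteration 4: no further components; recursion stops.
Total rows emitted: 9.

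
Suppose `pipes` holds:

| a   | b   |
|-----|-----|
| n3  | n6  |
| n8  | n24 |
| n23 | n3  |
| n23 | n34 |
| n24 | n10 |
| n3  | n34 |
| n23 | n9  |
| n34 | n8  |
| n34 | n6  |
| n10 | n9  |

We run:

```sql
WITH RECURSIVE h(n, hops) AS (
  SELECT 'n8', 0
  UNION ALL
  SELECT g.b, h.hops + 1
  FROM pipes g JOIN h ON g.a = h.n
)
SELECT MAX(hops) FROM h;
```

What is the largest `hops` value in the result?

Base: (n8, hops=0).
Iteration 1: edges from {n8} -> (n24, hops=1).
Iteration 2: edges from {n24} -> (n10, hops=2).
Iteration 3: edges from {n10} -> (n9, hops=3).
Iteration 4: no outgoing edges from {n9}; recursion stops.
hops values: 0, 1, 2, 3; the maximum is 3.

3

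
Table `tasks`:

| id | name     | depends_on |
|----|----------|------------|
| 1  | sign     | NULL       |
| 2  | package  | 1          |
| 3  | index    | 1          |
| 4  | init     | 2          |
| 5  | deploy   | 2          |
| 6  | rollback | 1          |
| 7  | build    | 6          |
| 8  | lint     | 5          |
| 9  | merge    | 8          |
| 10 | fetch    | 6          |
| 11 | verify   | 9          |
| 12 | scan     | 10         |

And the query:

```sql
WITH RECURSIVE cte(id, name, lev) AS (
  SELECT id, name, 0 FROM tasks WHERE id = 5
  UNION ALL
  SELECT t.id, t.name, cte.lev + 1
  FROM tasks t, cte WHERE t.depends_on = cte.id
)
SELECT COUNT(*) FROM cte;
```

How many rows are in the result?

4

Base: id=5 (deploy) at lev 0.
Iteration 1: rows with depends_on in {5} -> lint (id 8, lev 1).
Iteration 2: rows with depends_on in {8} -> merge (id 9, lev 2).
Iteration 3: rows with depends_on in {9} -> verify (id 11, lev 3).
Iteration 4: no rows with depends_on in {11}; recursion stops.
Total rows emitted: 4.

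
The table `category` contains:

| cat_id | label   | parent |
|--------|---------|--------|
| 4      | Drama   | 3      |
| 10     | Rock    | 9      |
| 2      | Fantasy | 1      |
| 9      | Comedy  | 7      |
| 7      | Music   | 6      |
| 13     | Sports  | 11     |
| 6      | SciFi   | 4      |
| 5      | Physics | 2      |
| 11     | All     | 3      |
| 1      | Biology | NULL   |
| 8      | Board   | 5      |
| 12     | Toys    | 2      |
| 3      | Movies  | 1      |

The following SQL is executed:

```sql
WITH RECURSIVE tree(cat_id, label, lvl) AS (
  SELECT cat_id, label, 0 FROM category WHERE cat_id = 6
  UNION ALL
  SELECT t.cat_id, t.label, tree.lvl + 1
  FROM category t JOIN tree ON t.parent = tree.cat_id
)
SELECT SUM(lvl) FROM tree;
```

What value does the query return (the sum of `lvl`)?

6

Base: cat_id=6 (SciFi) at lvl 0.
Iteration 1: rows with parent in {6} -> Music (id 7, lvl 1).
Iteration 2: rows with parent in {7} -> Comedy (id 9, lvl 2).
Iteration 3: rows with parent in {9} -> Rock (id 10, lvl 3).
Iteration 4: no rows with parent in {10}; recursion stops.
SUM(lvl) = 0 + 1 + 2 + 3 = 6.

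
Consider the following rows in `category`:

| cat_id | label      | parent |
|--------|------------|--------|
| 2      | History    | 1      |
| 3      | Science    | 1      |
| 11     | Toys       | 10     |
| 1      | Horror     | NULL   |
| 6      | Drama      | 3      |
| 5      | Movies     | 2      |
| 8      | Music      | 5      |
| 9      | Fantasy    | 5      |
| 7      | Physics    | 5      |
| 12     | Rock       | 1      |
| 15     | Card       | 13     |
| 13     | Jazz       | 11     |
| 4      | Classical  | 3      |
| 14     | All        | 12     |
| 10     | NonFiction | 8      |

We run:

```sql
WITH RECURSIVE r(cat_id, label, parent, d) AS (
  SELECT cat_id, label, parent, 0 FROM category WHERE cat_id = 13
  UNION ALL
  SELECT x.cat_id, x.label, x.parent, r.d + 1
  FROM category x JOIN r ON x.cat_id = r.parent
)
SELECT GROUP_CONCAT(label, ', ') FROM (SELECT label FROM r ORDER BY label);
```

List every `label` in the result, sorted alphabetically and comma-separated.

History, Horror, Jazz, Movies, Music, NonFiction, Toys

Base: cat_id=13 (Jazz), parent=11, d 0.
Iteration 1: join on cat_id=11 -> Toys (id 11, parent=10, d 1).
Iteration 2: join on cat_id=10 -> NonFiction (id 10, parent=8, d 2).
Iteration 3: join on cat_id=8 -> Music (id 8, parent=5, d 3).
Iteration 4: join on cat_id=5 -> Movies (id 5, parent=2, d 4).
Iteration 5: join on cat_id=2 -> History (id 2, parent=1, d 5).
Iteration 6: join on cat_id=1 -> Horror (id 1, parent=NULL, d 6).
Iteration 7: parent is NULL; no match; recursion stops.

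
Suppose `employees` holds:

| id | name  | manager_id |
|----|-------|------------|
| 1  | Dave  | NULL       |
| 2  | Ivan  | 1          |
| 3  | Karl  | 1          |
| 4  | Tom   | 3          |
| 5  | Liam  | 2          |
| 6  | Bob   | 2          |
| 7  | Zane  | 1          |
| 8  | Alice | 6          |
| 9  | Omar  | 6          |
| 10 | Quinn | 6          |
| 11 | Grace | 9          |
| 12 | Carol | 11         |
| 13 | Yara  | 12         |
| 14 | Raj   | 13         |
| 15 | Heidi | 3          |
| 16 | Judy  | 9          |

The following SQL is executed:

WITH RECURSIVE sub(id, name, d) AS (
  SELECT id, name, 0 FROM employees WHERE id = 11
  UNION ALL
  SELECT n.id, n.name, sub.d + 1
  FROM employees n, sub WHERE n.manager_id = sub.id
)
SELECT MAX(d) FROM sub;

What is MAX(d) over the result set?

3

Base: id=11 (Grace) at d 0.
Iteration 1: rows with manager_id in {11} -> Carol (id 12, d 1).
Iteration 2: rows with manager_id in {12} -> Yara (id 13, d 2).
Iteration 3: rows with manager_id in {13} -> Raj (id 14, d 3).
Iteration 4: no rows with manager_id in {14}; recursion stops.
d values: 0, 1, 2, 3; the maximum is 3.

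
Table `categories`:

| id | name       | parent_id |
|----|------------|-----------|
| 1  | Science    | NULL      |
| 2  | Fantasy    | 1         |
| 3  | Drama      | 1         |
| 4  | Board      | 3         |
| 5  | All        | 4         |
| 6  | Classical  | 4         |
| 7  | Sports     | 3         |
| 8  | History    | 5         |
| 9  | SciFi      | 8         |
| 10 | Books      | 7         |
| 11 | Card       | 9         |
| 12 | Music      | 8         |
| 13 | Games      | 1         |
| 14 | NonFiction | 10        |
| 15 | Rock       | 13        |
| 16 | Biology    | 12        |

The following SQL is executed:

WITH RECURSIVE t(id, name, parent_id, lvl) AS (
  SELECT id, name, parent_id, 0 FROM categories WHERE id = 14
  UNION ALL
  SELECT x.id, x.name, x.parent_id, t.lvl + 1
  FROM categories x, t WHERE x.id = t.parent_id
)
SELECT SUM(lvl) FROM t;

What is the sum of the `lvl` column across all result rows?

Base: id=14 (NonFiction), parent_id=10, lvl 0.
Iteration 1: join on id=10 -> Books (id 10, parent_id=7, lvl 1).
Iteration 2: join on id=7 -> Sports (id 7, parent_id=3, lvl 2).
Iteration 3: join on id=3 -> Drama (id 3, parent_id=1, lvl 3).
Iteration 4: join on id=1 -> Science (id 1, parent_id=NULL, lvl 4).
Iteration 5: parent_id is NULL; no match; recursion stops.
SUM(lvl) = 0 + 1 + 2 + 3 + 4 = 10.

10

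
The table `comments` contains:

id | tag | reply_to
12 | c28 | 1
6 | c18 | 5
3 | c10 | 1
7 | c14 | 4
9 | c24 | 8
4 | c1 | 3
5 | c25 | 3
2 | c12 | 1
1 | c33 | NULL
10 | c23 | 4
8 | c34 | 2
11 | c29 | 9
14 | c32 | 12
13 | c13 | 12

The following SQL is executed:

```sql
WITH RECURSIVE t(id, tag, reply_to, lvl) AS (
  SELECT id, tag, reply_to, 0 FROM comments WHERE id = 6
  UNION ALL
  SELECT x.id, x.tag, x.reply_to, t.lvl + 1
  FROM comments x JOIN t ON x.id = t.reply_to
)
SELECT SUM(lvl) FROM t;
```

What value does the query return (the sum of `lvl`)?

6

Base: id=6 (c18), reply_to=5, lvl 0.
Iteration 1: join on id=5 -> c25 (id 5, reply_to=3, lvl 1).
Iteration 2: join on id=3 -> c10 (id 3, reply_to=1, lvl 2).
Iteration 3: join on id=1 -> c33 (id 1, reply_to=NULL, lvl 3).
Iteration 4: reply_to is NULL; no match; recursion stops.
SUM(lvl) = 0 + 1 + 2 + 3 = 6.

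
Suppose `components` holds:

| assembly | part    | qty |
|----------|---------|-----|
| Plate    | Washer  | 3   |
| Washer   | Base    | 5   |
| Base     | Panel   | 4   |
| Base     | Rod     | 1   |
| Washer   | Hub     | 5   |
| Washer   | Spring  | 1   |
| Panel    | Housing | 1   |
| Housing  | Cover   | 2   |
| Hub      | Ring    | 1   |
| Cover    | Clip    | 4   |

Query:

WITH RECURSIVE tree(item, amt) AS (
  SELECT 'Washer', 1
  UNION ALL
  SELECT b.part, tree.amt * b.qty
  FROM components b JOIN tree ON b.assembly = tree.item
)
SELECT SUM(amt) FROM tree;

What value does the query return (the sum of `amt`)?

Base: (Washer, amt=1).
Iteration 1: components of {Washer} -> Base = 1*5 = 5, Hub = 1*5 = 5, Spring = 1*1 = 1.
Iteration 2: components of {Base,Hub,Spring} -> Panel = 5*4 = 20, Ring = 5*1 = 5, Rod = 5*1 = 5.
Iteration 3: components of {Panel,Ring,Rod} -> Housing = 20*1 = 20.
Iteration 4: components of {Housing} -> Cover = 20*2 = 40.
Iteration 5: components of {Cover} -> Clip = 40*4 = 160.
Iteration 6: no further components; recursion stops.
SUM(amt) = 1 + 5 + 5 + 1 + 20 + 5 + 5 + 20 + 40 + 160 = 262.

262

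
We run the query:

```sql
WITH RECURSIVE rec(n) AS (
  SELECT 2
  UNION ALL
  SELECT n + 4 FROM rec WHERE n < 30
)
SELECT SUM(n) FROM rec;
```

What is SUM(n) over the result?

Base: n=2.
Iteration 1: 2 < 30 holds -> n = 2 + 4 = 6.
Iteration 2: 6 < 30 holds -> n = 6 + 4 = 10.
Iteration 3: 10 < 30 holds -> n = 10 + 4 = 14.
Iteration 4: 14 < 30 holds -> n = 14 + 4 = 18.
Iteration 5: 18 < 30 holds -> n = 18 + 4 = 22.
Iteration 6: 22 < 30 holds -> n = 22 + 4 = 26.
Iteration 7: 26 < 30 holds -> n = 26 + 4 = 30.
Iteration 8: 30 < 30 fails; recursion stops.
SUM(n) = 2 + 6 + 10 + 14 + 18 + 22 + 26 + 30 = 128.

128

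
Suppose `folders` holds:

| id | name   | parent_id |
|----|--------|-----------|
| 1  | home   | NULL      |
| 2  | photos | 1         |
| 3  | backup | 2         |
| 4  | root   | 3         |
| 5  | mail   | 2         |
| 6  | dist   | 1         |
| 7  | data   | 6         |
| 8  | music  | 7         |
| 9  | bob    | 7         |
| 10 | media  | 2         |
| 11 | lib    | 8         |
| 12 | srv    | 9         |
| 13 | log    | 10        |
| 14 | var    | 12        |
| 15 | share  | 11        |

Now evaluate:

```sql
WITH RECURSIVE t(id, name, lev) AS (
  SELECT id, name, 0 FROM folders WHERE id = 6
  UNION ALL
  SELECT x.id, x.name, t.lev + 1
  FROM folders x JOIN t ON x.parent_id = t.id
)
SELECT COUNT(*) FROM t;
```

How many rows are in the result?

Base: id=6 (dist) at lev 0.
Iteration 1: rows with parent_id in {6} -> data (id 7, lev 1).
Iteration 2: rows with parent_id in {7} -> music (id 8, lev 2), bob (id 9, lev 2).
Iteration 3: rows with parent_id in {8,9} -> lib (id 11, lev 3), srv (id 12, lev 3).
Iteration 4: rows with parent_id in {11,12} -> var (id 14, lev 4), share (id 15, lev 4).
Iteration 5: no rows with parent_id in {14,15}; recursion stops.
Total rows emitted: 8.

8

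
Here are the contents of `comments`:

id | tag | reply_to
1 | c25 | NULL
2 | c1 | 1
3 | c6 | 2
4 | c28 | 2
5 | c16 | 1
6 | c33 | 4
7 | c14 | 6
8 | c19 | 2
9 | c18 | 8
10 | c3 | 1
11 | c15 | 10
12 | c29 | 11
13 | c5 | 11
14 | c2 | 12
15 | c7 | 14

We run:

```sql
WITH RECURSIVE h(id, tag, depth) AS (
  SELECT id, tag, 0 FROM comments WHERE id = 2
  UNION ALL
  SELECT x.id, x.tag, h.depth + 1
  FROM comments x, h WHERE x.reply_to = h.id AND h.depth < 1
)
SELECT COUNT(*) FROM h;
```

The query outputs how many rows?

Base: id=2 (c1) at depth 0.
Iteration 1: rows with reply_to in {2} -> c6 (id 3, depth 1), c28 (id 4, depth 1), c19 (id 8, depth 1).
Iteration 2: depth < 1 fails for all current rows; recursion stops.
Total rows emitted: 4.

4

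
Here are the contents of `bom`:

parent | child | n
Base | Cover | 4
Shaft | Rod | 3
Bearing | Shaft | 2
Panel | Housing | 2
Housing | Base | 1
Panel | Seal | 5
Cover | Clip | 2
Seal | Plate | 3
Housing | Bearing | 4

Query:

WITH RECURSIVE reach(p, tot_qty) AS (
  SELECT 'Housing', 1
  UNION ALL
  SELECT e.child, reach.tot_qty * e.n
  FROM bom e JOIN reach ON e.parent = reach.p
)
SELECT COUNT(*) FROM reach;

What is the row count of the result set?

7

Base: (Housing, tot_qty=1).
Iteration 1: components of {Housing} -> Base = 1*1 = 1, Bearing = 1*4 = 4.
Iteration 2: components of {Base,Bearing} -> Cover = 1*4 = 4, Shaft = 4*2 = 8.
Iteration 3: components of {Cover,Shaft} -> Clip = 4*2 = 8, Rod = 8*3 = 24.
Iteration 4: no further components; recursion stops.
Total rows emitted: 7.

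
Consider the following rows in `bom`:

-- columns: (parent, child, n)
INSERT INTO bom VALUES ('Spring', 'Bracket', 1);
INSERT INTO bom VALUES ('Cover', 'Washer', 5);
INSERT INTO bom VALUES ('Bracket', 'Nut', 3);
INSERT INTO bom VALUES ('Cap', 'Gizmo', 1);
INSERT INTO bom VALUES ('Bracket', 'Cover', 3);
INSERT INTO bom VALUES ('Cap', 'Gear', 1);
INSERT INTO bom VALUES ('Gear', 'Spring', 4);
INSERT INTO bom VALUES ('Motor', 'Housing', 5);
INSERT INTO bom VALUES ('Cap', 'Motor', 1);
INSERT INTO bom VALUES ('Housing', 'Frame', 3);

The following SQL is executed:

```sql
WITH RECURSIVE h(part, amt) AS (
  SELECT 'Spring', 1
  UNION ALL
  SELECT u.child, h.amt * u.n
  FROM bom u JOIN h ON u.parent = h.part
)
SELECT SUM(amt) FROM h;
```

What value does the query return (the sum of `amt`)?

Base: (Spring, amt=1).
Iteration 1: components of {Spring} -> Bracket = 1*1 = 1.
Iteration 2: components of {Bracket} -> Cover = 1*3 = 3, Nut = 1*3 = 3.
Iteration 3: components of {Cover,Nut} -> Washer = 3*5 = 15.
Iteration 4: no further components; recursion stops.
SUM(amt) = 1 + 1 + 3 + 3 + 15 = 23.

23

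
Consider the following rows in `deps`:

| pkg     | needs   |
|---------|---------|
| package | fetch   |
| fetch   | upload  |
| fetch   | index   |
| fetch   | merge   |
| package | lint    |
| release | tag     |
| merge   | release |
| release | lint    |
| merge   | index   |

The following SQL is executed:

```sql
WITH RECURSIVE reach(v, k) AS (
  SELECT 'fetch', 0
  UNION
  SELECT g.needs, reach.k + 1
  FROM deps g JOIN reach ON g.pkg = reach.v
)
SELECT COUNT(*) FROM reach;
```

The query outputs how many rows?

8

Base: (fetch, k=0).
Iteration 1: edges from {fetch} -> (index, k=1), (merge, k=1), (upload, k=1).
Iteration 2: edges from {index,merge,upload} -> (index, k=2), (release, k=2).
Iteration 3: edges from {index,release} -> (lint, k=3), (tag, k=3).
Iteration 4: no outgoing edges from {lint,tag}; recursion stops.
Total rows emitted: 8.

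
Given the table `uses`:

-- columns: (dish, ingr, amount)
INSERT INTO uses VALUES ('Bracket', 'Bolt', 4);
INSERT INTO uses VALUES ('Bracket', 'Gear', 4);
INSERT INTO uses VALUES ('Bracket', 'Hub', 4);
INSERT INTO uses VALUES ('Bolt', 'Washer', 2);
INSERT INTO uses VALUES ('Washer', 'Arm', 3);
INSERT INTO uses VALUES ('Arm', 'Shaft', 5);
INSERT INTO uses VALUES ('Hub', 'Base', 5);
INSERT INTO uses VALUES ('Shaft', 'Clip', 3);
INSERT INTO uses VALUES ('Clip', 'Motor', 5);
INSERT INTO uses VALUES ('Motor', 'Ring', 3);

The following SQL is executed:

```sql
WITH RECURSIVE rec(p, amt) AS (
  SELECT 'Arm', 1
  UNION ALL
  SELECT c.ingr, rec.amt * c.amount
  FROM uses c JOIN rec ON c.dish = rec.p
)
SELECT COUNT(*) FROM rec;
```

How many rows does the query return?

Base: (Arm, amt=1).
Iteration 1: components of {Arm} -> Shaft = 1*5 = 5.
Iteration 2: components of {Shaft} -> Clip = 5*3 = 15.
Iteration 3: components of {Clip} -> Motor = 15*5 = 75.
Iteration 4: components of {Motor} -> Ring = 75*3 = 225.
Iteration 5: no further components; recursion stops.
Total rows emitted: 5.

5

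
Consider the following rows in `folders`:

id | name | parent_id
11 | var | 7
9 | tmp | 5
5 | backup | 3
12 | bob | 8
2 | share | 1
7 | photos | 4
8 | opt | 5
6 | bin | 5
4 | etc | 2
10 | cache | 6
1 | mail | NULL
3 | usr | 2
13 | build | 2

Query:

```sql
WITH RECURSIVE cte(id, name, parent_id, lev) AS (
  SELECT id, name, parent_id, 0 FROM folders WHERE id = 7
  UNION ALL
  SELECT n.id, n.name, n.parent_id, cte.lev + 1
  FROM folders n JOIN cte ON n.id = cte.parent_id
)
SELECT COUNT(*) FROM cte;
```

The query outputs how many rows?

4

Base: id=7 (photos), parent_id=4, lev 0.
Iteration 1: join on id=4 -> etc (id 4, parent_id=2, lev 1).
Iteration 2: join on id=2 -> share (id 2, parent_id=1, lev 2).
Iteration 3: join on id=1 -> mail (id 1, parent_id=NULL, lev 3).
Iteration 4: parent_id is NULL; no match; recursion stops.
Total rows emitted: 4.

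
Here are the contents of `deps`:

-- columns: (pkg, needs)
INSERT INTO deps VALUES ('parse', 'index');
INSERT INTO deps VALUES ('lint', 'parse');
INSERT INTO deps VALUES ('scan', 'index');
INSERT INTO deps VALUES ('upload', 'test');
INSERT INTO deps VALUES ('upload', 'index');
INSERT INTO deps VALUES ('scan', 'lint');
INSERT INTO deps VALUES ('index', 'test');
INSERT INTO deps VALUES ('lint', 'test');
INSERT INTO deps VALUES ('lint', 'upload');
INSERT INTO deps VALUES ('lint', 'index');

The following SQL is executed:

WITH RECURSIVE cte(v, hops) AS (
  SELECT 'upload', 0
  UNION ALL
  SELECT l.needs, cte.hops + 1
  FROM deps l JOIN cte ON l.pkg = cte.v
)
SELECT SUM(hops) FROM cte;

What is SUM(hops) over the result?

4

Base: (upload, hops=0).
Iteration 1: edges from {upload} -> (index, hops=1), (test, hops=1).
Iteration 2: edges from {index,test} -> (test, hops=2).
Iteration 3: no outgoing edges from {test}; recursion stops.
SUM(hops) = 0 + 1 + 1 + 2 = 4.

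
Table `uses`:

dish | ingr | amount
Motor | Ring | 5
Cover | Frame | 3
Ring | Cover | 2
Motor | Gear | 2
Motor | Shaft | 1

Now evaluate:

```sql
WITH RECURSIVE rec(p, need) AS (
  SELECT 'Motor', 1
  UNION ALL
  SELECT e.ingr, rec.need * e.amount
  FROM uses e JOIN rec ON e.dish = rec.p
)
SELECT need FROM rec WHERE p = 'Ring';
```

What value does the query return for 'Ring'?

Base: (Motor, need=1).
Iteration 1: components of {Motor} -> Gear = 1*2 = 2, Ring = 1*5 = 5, Shaft = 1*1 = 1.
Iteration 2: components of {Gear,Ring,Shaft} -> Cover = 5*2 = 10.
Iteration 3: components of {Cover} -> Frame = 10*3 = 30.
Iteration 4: no further components; recursion stops.

5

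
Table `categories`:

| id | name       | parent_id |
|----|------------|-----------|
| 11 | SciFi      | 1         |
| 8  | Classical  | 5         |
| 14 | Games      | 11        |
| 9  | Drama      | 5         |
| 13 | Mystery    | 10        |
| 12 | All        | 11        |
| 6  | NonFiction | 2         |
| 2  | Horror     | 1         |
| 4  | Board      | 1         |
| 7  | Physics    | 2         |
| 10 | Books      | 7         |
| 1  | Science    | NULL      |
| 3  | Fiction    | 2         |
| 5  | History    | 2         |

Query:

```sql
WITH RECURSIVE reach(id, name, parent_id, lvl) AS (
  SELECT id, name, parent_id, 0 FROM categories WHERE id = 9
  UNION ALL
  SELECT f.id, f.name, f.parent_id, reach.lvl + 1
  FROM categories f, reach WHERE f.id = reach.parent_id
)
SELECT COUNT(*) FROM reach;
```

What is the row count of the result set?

4

Base: id=9 (Drama), parent_id=5, lvl 0.
Iteration 1: join on id=5 -> History (id 5, parent_id=2, lvl 1).
Iteration 2: join on id=2 -> Horror (id 2, parent_id=1, lvl 2).
Iteration 3: join on id=1 -> Science (id 1, parent_id=NULL, lvl 3).
Iteration 4: parent_id is NULL; no match; recursion stops.
Total rows emitted: 4.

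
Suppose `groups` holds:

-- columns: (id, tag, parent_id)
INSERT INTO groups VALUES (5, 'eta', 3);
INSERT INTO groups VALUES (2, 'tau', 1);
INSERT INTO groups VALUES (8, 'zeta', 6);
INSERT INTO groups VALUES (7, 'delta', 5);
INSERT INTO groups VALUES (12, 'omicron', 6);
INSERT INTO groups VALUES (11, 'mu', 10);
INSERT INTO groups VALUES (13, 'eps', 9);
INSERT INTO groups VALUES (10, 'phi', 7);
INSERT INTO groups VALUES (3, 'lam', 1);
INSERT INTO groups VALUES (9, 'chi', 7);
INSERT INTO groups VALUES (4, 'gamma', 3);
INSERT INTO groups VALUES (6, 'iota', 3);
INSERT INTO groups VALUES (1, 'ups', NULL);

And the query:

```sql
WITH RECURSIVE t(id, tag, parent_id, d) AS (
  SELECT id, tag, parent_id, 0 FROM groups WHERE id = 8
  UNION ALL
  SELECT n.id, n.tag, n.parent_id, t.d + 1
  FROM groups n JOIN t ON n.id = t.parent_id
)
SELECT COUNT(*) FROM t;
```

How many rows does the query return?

Base: id=8 (zeta), parent_id=6, d 0.
Iteration 1: join on id=6 -> iota (id 6, parent_id=3, d 1).
Iteration 2: join on id=3 -> lam (id 3, parent_id=1, d 2).
Iteration 3: join on id=1 -> ups (id 1, parent_id=NULL, d 3).
Iteration 4: parent_id is NULL; no match; recursion stops.
Total rows emitted: 4.

4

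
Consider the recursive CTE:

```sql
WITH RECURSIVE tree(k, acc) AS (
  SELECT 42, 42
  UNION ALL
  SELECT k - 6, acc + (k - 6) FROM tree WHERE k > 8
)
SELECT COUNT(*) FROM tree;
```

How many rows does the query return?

Base: k=42, acc=42.
Iteration 1: 42 > 8 holds -> k = 42 - 6 = 36, acc = 42 + 36 = 78.
Iteration 2: 36 > 8 holds -> k = 36 - 6 = 30, acc = 78 + 30 = 108.
Iteration 3: 30 > 8 holds -> k = 30 - 6 = 24, acc = 108 + 24 = 132.
Iteration 4: 24 > 8 holds -> k = 24 - 6 = 18, acc = 132 + 18 = 150.
Iteration 5: 18 > 8 holds -> k = 18 - 6 = 12, acc = 150 + 12 = 162.
Iteration 6: 12 > 8 holds -> k = 12 - 6 = 6, acc = 162 + 6 = 168.
Iteration 7: 6 > 8 fails; recursion stops.
Total rows emitted: 7.

7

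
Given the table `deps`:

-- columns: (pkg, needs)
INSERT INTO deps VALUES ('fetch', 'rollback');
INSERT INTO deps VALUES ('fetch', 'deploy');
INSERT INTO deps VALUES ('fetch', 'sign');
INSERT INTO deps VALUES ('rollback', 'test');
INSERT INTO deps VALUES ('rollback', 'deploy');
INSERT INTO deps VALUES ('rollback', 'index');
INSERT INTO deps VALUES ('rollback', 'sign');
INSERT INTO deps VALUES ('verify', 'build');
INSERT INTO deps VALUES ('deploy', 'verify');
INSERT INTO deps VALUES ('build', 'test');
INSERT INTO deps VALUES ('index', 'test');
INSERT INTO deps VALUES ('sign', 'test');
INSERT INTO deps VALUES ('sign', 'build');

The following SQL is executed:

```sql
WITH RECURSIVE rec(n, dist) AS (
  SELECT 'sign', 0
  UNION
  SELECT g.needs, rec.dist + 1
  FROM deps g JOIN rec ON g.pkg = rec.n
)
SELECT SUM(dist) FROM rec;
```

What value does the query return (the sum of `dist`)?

4

Base: (sign, dist=0).
Iteration 1: edges from {sign} -> (build, dist=1), (test, dist=1).
Iteration 2: edges from {build,test} -> (test, dist=2).
Iteration 3: no outgoing edges from {test}; recursion stops.
SUM(dist) = 0 + 1 + 1 + 2 = 4.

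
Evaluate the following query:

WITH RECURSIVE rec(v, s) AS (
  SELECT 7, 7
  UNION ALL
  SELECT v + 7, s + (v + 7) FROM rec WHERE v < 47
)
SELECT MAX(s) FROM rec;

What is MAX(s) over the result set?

196

Base: v=7, s=7.
Iteration 1: 7 < 47 holds -> v = 7 + 7 = 14, s = 7 + 14 = 21.
Iteration 2: 14 < 47 holds -> v = 14 + 7 = 21, s = 21 + 21 = 42.
Iteration 3: 21 < 47 holds -> v = 21 + 7 = 28, s = 42 + 28 = 70.
Iteration 4: 28 < 47 holds -> v = 28 + 7 = 35, s = 70 + 35 = 105.
Iteration 5: 35 < 47 holds -> v = 35 + 7 = 42, s = 105 + 42 = 147.
Iteration 6: 42 < 47 holds -> v = 42 + 7 = 49, s = 147 + 49 = 196.
Iteration 7: 49 < 47 fails; recursion stops.
s values: 7, 21, 42, 70, 105, 147, 196; the maximum is 196.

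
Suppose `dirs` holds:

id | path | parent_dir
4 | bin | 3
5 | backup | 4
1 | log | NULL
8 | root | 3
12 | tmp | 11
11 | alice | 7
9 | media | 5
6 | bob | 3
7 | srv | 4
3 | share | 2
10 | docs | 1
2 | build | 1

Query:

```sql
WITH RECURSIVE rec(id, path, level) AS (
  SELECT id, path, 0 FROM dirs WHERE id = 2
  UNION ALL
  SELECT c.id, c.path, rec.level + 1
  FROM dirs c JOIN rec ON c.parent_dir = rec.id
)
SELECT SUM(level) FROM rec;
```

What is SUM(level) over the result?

26

Base: id=2 (build) at level 0.
Iteration 1: rows with parent_dir in {2} -> share (id 3, level 1).
Iteration 2: rows with parent_dir in {3} -> bin (id 4, level 2), bob (id 6, level 2), root (id 8, level 2).
Iteration 3: rows with parent_dir in {4,6,8} -> backup (id 5, level 3), srv (id 7, level 3).
Iteration 4: rows with parent_dir in {5,7} -> media (id 9, level 4), alice (id 11, level 4).
Iteration 5: rows with parent_dir in {9,11} -> tmp (id 12, level 5).
Iteration 6: no rows with parent_dir in {12}; recursion stops.
SUM(level) = 0 + 1 + 2 + 2 + 2 + 3 + 3 + 4 + 4 + 5 = 26.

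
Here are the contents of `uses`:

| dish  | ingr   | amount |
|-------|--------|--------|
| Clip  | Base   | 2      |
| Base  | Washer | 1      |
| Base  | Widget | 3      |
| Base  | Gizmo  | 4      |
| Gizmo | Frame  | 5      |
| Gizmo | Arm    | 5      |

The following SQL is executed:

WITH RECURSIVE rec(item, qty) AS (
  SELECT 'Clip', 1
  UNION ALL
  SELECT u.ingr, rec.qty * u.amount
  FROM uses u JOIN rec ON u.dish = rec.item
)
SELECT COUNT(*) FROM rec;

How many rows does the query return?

7

Base: (Clip, qty=1).
Iteration 1: components of {Clip} -> Base = 1*2 = 2.
Iteration 2: components of {Base} -> Gizmo = 2*4 = 8, Washer = 2*1 = 2, Widget = 2*3 = 6.
Iteration 3: components of {Gizmo,Washer,Widget} -> Arm = 8*5 = 40, Frame = 8*5 = 40.
Iteration 4: no further components; recursion stops.
Total rows emitted: 7.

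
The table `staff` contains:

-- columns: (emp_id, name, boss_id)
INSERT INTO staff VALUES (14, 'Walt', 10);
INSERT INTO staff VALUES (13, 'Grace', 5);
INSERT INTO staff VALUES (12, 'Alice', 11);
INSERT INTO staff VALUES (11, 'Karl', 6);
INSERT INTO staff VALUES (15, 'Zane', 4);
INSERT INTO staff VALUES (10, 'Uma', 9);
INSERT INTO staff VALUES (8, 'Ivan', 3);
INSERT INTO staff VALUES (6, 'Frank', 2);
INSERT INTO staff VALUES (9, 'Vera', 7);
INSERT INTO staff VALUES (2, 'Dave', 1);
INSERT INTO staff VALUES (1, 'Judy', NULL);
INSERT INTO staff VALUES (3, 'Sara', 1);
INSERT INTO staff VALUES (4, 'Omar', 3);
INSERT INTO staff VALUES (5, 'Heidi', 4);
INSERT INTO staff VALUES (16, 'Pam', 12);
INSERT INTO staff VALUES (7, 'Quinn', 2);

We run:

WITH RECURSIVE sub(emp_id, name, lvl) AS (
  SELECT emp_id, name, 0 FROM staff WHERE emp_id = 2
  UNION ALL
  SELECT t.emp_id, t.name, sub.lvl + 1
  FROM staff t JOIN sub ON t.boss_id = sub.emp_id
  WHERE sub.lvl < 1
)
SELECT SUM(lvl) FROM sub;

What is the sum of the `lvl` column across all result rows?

2

Base: emp_id=2 (Dave) at lvl 0.
Iteration 1: rows with boss_id in {2} -> Frank (id 6, lvl 1), Quinn (id 7, lvl 1).
Iteration 2: lvl < 1 fails for all current rows; recursion stops.
SUM(lvl) = 0 + 1 + 1 = 2.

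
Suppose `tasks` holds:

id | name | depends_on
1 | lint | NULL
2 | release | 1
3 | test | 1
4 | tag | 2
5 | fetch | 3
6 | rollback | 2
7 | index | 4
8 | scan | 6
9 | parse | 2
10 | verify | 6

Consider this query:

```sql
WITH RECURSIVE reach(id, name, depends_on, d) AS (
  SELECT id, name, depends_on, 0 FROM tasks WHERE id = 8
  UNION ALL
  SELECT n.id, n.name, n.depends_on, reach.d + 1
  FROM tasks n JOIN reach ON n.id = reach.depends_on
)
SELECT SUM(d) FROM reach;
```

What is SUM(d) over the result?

Base: id=8 (scan), depends_on=6, d 0.
Iteration 1: join on id=6 -> rollback (id 6, depends_on=2, d 1).
Iteration 2: join on id=2 -> release (id 2, depends_on=1, d 2).
Iteration 3: join on id=1 -> lint (id 1, depends_on=NULL, d 3).
Iteration 4: depends_on is NULL; no match; recursion stops.
SUM(d) = 0 + 1 + 2 + 3 = 6.

6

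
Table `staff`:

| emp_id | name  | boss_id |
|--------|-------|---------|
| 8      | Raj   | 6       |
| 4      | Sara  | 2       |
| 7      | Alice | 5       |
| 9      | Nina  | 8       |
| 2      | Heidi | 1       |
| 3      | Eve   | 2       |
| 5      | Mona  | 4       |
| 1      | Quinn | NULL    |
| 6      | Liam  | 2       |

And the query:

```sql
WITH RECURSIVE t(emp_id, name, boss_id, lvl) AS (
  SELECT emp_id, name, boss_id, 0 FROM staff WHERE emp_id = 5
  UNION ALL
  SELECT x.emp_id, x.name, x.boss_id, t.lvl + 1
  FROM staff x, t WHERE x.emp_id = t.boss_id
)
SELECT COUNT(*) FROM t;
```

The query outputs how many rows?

4

Base: emp_id=5 (Mona), boss_id=4, lvl 0.
Iteration 1: join on emp_id=4 -> Sara (id 4, boss_id=2, lvl 1).
Iteration 2: join on emp_id=2 -> Heidi (id 2, boss_id=1, lvl 2).
Iteration 3: join on emp_id=1 -> Quinn (id 1, boss_id=NULL, lvl 3).
Iteration 4: boss_id is NULL; no match; recursion stops.
Total rows emitted: 4.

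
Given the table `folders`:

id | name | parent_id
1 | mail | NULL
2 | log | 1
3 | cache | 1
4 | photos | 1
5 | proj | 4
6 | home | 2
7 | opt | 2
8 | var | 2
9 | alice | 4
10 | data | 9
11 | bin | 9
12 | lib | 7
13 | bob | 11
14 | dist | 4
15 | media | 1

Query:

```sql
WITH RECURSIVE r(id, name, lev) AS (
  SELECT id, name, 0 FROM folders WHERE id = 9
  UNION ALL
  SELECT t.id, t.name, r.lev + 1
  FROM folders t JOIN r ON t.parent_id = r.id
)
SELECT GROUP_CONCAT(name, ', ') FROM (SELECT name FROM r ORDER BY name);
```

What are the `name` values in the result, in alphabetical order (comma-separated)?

Base: id=9 (alice) at lev 0.
Iteration 1: rows with parent_id in {9} -> data (id 10, lev 1), bin (id 11, lev 1).
Iteration 2: rows with parent_id in {10,11} -> bob (id 13, lev 2).
Iteration 3: no rows with parent_id in {13}; recursion stops.

alice, bin, bob, data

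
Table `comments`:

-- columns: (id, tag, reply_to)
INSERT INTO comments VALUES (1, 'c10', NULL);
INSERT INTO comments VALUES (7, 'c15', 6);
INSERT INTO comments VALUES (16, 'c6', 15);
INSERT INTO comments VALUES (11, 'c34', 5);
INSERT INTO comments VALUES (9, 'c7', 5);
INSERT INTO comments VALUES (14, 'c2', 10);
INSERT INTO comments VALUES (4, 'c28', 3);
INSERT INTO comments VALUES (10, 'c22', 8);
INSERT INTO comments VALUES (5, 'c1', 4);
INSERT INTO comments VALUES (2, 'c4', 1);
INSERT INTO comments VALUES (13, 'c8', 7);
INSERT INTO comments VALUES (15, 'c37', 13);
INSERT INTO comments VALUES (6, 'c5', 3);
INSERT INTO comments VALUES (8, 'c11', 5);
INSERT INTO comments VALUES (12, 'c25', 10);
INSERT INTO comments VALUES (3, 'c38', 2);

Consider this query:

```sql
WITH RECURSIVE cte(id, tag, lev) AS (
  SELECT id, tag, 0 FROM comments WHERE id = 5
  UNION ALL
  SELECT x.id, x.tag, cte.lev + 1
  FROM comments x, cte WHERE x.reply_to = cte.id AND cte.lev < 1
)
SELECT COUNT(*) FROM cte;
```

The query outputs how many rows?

4

Base: id=5 (c1) at lev 0.
Iteration 1: rows with reply_to in {5} -> c11 (id 8, lev 1), c7 (id 9, lev 1), c34 (id 11, lev 1).
Iteration 2: lev < 1 fails for all current rows; recursion stops.
Total rows emitted: 4.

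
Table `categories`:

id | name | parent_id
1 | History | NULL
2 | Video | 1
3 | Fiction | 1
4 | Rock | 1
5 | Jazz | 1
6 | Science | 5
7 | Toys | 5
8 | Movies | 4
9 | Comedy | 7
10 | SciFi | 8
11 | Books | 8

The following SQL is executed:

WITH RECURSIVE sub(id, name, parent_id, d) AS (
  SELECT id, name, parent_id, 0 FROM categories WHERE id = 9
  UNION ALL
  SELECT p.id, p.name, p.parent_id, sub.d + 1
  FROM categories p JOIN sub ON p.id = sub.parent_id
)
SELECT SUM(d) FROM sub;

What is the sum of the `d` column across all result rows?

6

Base: id=9 (Comedy), parent_id=7, d 0.
Iteration 1: join on id=7 -> Toys (id 7, parent_id=5, d 1).
Iteration 2: join on id=5 -> Jazz (id 5, parent_id=1, d 2).
Iteration 3: join on id=1 -> History (id 1, parent_id=NULL, d 3).
Iteration 4: parent_id is NULL; no match; recursion stops.
SUM(d) = 0 + 1 + 2 + 3 = 6.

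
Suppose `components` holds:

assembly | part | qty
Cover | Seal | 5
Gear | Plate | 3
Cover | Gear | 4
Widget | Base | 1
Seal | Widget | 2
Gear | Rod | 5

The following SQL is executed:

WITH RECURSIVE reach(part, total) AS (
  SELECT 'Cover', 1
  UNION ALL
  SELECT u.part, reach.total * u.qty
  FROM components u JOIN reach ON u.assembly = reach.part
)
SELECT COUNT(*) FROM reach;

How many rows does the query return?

Base: (Cover, total=1).
Iteration 1: components of {Cover} -> Gear = 1*4 = 4, Seal = 1*5 = 5.
Iteration 2: components of {Gear,Seal} -> Plate = 4*3 = 12, Rod = 4*5 = 20, Widget = 5*2 = 10.
Iteration 3: components of {Plate,Rod,Widget} -> Base = 10*1 = 10.
Iteration 4: no further components; recursion stops.
Total rows emitted: 7.

7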